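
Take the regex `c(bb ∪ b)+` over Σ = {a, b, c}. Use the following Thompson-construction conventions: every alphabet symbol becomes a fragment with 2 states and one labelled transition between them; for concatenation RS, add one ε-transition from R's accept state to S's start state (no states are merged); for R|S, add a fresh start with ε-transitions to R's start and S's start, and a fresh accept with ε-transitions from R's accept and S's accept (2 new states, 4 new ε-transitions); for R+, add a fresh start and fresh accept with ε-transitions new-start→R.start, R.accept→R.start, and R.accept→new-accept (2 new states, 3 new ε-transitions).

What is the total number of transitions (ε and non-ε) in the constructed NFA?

By structural recursion:
Each of the 4 symbol leaves contributes 1 transition (1 symbol, 0 ε).
  bb : 3 transitions (2 symbol, 1 ε)
  bb ∪ b : 8 transitions (3 symbol, 5 ε)
  (bb ∪ b)+ : 11 transitions (3 symbol, 8 ε)
  c(bb ∪ b)+ : 13 transitions (4 symbol, 9 ε)

13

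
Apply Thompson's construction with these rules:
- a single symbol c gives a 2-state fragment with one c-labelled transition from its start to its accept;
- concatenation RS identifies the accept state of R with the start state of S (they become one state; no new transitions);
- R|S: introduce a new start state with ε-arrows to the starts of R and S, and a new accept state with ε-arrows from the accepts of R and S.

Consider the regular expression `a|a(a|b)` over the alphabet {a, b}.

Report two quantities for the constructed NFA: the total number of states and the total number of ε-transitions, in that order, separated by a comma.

11, 8

Building bottom-up:
Each of the 4 symbol leaves contributes 2 states and 0 ε-transitions.
  a|b : 6 states, 4 ε-transitions
  a(a|b) : 7 states, 4 ε-transitions
  a|a(a|b) : 11 states, 8 ε-transitions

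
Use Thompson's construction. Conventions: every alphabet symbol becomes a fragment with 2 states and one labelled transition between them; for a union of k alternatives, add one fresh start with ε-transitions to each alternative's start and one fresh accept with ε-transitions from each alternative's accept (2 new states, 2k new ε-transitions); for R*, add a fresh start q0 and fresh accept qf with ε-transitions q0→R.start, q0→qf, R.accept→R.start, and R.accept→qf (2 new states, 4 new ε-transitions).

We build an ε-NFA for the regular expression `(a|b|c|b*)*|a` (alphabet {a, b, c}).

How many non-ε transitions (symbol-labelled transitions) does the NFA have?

Building bottom-up:
Each of the 5 symbol leaves contributes exactly 1 symbol transition.
  b* : 1 symbol transition
  a|b|c|b* : 4 symbol transitions
  (a|b|c|b*)* : 4 symbol transitions
  (a|b|c|b*)*|a : 5 symbol transitions

5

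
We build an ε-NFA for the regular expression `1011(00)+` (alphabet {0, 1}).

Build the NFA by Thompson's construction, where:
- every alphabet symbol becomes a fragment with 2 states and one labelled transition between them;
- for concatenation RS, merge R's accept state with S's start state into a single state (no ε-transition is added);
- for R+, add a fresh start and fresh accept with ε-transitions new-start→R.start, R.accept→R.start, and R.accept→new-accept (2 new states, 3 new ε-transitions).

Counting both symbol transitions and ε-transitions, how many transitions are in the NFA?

By structural recursion:
Each of the 6 symbol leaves contributes 1 transition (1 symbol, 0 ε).
  00 : 2 transitions (2 symbol, 0 ε)
  (00)+ : 5 transitions (2 symbol, 3 ε)
  1011(00)+ : 9 transitions (6 symbol, 3 ε)

9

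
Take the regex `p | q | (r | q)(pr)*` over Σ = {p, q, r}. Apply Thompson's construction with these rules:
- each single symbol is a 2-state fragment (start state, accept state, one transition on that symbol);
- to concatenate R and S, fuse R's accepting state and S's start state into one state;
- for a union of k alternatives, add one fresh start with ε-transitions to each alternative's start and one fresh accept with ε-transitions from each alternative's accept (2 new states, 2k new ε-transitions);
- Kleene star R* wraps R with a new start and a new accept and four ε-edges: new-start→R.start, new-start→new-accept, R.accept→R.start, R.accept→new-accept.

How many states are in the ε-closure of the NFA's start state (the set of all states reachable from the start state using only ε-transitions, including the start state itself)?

6

Compute the ε-closure size of each fragment's start state recursively; a symbol fragment's start has no outgoing ε-edge, so its closure is just itself (size 1).
  r | q — new start ε-reaches every alternative's start; none of them accept ε, so the new accept is not reached: |closure| = 1 + 1 + 1 = 3
  pr — |closure| equals the left operand's closure size = 1 (its accept is not ε-reachable, so the closure stops there)
  (pr)* — |closure| = 1 (new start) + 1 (body) + 1 (new accept) = 3
  (r | q)(pr)* — |closure| equals the left operand's closure size = 3 (its accept is not ε-reachable, so the closure stops there)
  p | q | (r | q)(pr)* — |closure| = 1 + 1 + 1 + 3 = 6 (the new accept is not ε-reachable since no branch accepts ε)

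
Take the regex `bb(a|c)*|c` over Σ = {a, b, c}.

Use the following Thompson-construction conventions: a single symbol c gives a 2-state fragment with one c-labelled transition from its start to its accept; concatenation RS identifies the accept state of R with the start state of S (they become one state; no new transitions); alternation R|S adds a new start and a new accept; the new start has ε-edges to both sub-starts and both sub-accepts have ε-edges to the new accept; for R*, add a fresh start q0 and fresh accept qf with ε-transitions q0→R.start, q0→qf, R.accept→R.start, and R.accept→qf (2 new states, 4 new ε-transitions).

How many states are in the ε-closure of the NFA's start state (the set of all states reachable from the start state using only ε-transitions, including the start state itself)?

3

Compute the ε-closure size of each fragment's start state recursively; a symbol fragment's start has no outgoing ε-edge, so its closure is just itself (size 1).
  a|c — |closure| = 1 + 1 + 1 = 3 (the new accept is not ε-reachable since no branch accepts ε)
  (a|c)* — |closure| = 1 (new start) + 3 (body) + 1 (new accept) = 5
  bb(a|c)* — |closure| equals the left operand's closure size = 1 (its accept is not ε-reachable, so the closure stops there)
  bb(a|c)*|c — |closure| = 1 + 1 + 1 = 3 (the new accept is not ε-reachable since no branch accepts ε)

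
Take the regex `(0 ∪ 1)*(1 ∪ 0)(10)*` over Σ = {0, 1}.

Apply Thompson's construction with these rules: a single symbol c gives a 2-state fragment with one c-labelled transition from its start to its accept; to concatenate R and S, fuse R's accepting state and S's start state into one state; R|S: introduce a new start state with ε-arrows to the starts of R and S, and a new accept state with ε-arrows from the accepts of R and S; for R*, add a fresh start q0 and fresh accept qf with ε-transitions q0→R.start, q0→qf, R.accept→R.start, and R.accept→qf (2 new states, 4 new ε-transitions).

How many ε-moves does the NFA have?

16

Building bottom-up:
Each of the 6 symbol leaves contributes 0 ε-transitions.
  0 ∪ 1 = 4 ε-transitions
  (0 ∪ 1)* = 8 ε-transitions
  1 ∪ 0 = 4 ε-transitions
  10 = 0 ε-transitions
  (10)* = 4 ε-transitions
  (0 ∪ 1)*(1 ∪ 0)(10)* = 16 ε-transitions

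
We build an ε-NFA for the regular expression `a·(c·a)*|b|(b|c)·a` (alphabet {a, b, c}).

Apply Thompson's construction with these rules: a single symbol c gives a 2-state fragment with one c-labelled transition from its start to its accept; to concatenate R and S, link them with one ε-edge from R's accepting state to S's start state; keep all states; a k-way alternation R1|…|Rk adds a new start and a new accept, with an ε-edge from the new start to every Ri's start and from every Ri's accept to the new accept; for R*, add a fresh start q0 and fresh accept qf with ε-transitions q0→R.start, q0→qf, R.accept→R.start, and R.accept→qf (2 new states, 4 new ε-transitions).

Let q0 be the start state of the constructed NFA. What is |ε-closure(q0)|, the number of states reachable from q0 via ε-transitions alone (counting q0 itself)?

6

Let C(F) = |ε-closure(F.start)| within fragment F, and note whether F accepts ε. Symbol fragments have C = 1 and do not accept ε. Then:
  c·a → |ε-closure| equals the left operand's closure size = 1 (its accept is not ε-reachable, so the closure stops there)
  (c·a)* → the star's fresh start ε-reaches both the body's start and the fresh accept: |ε-closure| = 2 + 1 = 3
  a·(c·a)* → same as the first factor's closure: |ε-closure| = 1
  b|c → |ε-closure| = 1 + 1 + 1 = 3 (the new accept is not ε-reachable since no branch accepts ε)
  (b|c)·a → |ε-closure| equals the left operand's closure size = 3 (its accept is not ε-reachable, so the closure stops there)
  a·(c·a)*|b|(b|c)·a → |ε-closure| = 1 + 1 + 1 + 3 = 6 (the new accept is not ε-reachable since no branch accepts ε)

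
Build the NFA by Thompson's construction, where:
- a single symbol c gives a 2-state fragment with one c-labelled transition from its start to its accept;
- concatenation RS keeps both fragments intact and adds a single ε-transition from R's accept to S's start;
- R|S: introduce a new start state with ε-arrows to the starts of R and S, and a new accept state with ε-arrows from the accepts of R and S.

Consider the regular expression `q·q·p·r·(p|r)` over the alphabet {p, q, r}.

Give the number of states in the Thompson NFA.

Per subexpression:
Each of the 6 symbol leaves contributes a 2-state fragment.
  p|r → 6 states
  q·q·p·r·(p|r) → 14 states

14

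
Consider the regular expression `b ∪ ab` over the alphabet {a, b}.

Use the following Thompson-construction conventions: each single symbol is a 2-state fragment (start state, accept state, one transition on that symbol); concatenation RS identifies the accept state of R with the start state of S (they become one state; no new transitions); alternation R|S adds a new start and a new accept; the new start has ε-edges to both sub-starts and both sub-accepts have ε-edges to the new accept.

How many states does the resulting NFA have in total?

Building bottom-up:
Each of the 3 symbol leaves contributes a 2-state fragment.
  ab — 3 states
  b ∪ ab — 7 states

7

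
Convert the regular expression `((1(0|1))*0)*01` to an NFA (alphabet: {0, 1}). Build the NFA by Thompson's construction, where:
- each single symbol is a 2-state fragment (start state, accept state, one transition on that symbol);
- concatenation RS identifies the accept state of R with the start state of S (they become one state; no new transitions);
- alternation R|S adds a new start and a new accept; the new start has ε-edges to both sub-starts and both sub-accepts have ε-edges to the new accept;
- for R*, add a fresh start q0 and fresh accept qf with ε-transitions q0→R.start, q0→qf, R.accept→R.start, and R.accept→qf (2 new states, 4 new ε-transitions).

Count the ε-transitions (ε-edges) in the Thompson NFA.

Recursing over subexpressions:
Each of the 6 symbol leaves contributes 0 ε-transitions.
  0|1 — 4 ε-transitions
  1(0|1) — 4 ε-transitions
  (1(0|1))* — 8 ε-transitions
  (1(0|1))*0 — 8 ε-transitions
  ((1(0|1))*0)* — 12 ε-transitions
  ((1(0|1))*0)*01 — 12 ε-transitions

12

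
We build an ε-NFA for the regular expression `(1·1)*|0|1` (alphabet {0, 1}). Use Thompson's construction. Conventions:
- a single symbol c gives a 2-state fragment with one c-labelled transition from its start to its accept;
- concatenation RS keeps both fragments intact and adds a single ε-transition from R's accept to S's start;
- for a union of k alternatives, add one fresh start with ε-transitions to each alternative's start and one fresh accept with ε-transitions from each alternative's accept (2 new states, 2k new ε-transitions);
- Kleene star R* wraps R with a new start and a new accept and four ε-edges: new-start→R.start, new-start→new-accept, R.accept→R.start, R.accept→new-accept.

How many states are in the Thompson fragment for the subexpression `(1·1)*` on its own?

6

Fragment for `(1·1)*`:
Each of the 2 symbol leaves contributes a 2-state fragment.
  1·1 : 4 states
  (1·1)* : 6 states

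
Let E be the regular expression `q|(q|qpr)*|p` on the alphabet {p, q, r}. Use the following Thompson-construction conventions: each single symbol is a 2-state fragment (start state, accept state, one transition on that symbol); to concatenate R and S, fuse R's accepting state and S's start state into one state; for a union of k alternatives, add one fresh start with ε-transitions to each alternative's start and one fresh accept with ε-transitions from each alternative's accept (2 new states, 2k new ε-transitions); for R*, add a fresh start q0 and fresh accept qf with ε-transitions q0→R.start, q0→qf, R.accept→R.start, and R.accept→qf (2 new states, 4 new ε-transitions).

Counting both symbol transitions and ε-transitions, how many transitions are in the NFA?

Per subexpression:
Each of the 6 symbol leaves contributes 1 transition (1 symbol, 0 ε).
  qpr → 3 transitions (3 symbol, 0 ε)
  q|qpr → 8 transitions (4 symbol, 4 ε)
  (q|qpr)* → 12 transitions (4 symbol, 8 ε)
  q|(q|qpr)*|p → 20 transitions (6 symbol, 14 ε)

20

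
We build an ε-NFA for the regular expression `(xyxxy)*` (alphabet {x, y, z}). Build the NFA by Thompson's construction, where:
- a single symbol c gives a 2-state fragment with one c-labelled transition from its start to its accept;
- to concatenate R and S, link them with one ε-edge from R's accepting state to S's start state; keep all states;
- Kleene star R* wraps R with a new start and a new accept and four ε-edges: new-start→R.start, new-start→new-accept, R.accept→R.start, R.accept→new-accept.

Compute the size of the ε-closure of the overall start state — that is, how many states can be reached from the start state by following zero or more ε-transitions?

Let C(F) = |ε-closure(F.start)| within fragment F, and note whether F accepts ε. Symbol fragments have C = 1 and do not accept ε. Then:
  xyxxy : |ε-closure| equals the left operand's closure size = 1 (its accept is not ε-reachable, so the closure stops there)
  (xyxxy)* : the star's fresh start ε-reaches both the body's start and the fresh accept: |ε-closure| = 2 + 1 = 3

3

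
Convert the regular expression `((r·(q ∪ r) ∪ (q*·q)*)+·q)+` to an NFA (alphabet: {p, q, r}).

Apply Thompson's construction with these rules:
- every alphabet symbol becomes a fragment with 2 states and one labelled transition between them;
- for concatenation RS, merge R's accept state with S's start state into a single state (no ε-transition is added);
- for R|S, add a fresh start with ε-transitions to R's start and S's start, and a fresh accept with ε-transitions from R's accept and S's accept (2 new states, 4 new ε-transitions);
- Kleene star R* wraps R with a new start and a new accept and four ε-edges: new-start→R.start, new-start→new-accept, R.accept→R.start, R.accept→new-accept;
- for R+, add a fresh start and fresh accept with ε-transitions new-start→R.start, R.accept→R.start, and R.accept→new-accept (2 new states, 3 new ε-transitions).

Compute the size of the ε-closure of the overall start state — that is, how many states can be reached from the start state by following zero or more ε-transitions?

Work bottom-up. For each fragment F, track |ε-closure(F.start)| and whether F's accept lies in that closure (i.e. whether F accepts ε). A single-symbol fragment has closure size 1 and does not accept ε.
  q ∪ r — |ε-closure| = 1 + 1 + 1 = 3 (the new accept is not ε-reachable since no branch accepts ε)
  r·(q ∪ r) — |ε-closure| equals the left operand's closure size = 1 (its accept is not ε-reachable, so the closure stops there)
  q* — |ε-closure| = 1 (new start) + 1 (body) + 1 (new accept) = 3
  q*·q — the left operand accepts ε, so the closure extends into the next operand (the shared merged state is already counted); |ε-closure| = 3 + (1−1) = 3
  (q*·q)* — the star's fresh start ε-reaches both the body's start and the fresh accept: |ε-closure| = 2 + 3 = 5
  r·(q ∪ r) ∪ (q*·q)* — new start ε-reaches every alternative's start; at least one alternative accepts ε, so the union's new accept is reached too: |ε-closure| = 1 + 1 + 5 + 1 = 8
  (r·(q ∪ r) ∪ (q*·q)*)+ — |ε-closure| = 1 + 8 + 1 (new accept, reached because the body accepts ε) = 10
  (r·(q ∪ r) ∪ (q*·q)*)+·q — the left operand accepts ε, so the closure extends into the next operand (the shared merged state is already counted); |ε-closure| = 10 + (1−1) = 10
  ((r·(q ∪ r) ∪ (q*·q)*)+·q)+ — new start ε-reaches only the body's start; the new accept needs a symbol first: |ε-closure| = 1 + 10 = 11

11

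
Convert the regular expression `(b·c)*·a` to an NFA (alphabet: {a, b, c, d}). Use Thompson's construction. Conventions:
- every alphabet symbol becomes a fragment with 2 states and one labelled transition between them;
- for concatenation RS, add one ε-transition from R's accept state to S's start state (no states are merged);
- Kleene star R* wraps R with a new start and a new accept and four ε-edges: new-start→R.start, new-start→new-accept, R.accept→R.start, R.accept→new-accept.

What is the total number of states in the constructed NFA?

8

Recursing over subexpressions:
Each of the 3 symbol leaves contributes a 2-state fragment.
  b·c — 4 states
  (b·c)* — 6 states
  (b·c)*·a — 8 states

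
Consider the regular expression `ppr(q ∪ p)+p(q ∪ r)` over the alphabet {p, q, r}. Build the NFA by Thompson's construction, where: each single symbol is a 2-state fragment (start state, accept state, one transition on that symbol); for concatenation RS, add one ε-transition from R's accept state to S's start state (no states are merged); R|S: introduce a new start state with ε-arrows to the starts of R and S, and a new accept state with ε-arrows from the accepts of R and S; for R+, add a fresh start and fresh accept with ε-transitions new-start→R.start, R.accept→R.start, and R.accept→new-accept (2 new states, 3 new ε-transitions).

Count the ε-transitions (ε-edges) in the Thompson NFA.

16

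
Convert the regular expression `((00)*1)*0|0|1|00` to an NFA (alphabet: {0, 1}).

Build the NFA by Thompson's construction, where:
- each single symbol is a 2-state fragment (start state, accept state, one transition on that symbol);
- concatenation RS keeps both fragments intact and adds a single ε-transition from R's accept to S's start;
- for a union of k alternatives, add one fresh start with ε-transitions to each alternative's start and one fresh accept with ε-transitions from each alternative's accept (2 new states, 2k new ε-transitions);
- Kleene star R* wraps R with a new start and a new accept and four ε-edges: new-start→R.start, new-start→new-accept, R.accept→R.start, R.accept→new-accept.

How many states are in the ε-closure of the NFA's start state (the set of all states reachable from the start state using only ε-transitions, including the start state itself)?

Let C(F) = |ε-closure(F.start)| within fragment F, and note whether F accepts ε. Symbol fragments have C = 1 and do not accept ε. Then:
  00 — |ε-closure| equals the left operand's closure size = 1 (its accept is not ε-reachable, so the closure stops there)
  (00)* — new start has ε-edges to the inner start and to the new accept, so |ε-closure| = 2 + 1 = 3
  (00)*1 — the left operand accepts ε, so the closure extends into the next operand (via the concat ε-link); |ε-closure| = 3 + 1 = 4
  ((00)*1)* — |ε-closure| = 1 (new start) + 4 (body) + 1 (new accept) = 6
  ((00)*1)*0 — the left operand accepts ε, so the closure extends into the next operand (via the concat ε-link); |ε-closure| = 6 + 1 = 7
  00 — same as the first factor's closure: |ε-closure| = 1
  ((00)*1)*0|0|1|00 — new start ε-reaches every alternative's start; none of them accept ε, so the new accept is not reached: |ε-closure| = 1 + 7 + 1 + 1 + 1 = 11

11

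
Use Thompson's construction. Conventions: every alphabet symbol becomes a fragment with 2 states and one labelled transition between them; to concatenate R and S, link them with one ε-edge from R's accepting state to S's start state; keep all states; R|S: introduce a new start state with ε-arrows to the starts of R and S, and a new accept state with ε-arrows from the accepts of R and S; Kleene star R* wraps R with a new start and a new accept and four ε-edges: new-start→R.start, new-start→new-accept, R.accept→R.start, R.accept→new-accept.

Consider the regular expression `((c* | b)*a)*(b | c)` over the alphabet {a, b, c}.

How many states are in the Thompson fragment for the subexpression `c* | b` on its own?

8

Fragment for `c* | b`:
Each of the 2 symbol leaves contributes a 2-state fragment.
  c* → 4 states
  c* | b → 8 states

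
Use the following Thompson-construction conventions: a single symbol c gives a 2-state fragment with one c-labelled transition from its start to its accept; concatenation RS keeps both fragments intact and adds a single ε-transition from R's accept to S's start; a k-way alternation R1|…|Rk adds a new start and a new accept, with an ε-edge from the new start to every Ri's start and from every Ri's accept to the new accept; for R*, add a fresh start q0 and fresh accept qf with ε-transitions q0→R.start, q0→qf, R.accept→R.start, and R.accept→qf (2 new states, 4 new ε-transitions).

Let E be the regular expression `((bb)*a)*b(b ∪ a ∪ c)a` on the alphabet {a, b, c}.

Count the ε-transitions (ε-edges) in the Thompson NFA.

19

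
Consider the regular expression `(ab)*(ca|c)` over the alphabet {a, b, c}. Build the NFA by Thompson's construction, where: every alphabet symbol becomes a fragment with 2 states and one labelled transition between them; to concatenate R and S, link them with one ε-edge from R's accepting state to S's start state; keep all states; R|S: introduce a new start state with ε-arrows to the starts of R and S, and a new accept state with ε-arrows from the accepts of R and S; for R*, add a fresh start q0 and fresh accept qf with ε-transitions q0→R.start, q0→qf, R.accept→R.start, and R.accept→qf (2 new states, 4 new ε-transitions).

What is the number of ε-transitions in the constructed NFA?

11

Recursing over subexpressions:
Each of the 5 symbol leaves contributes 0 ε-transitions.
  ab → 1 ε-transition
  (ab)* → 5 ε-transitions
  ca → 1 ε-transition
  ca|c → 5 ε-transitions
  (ab)*(ca|c) → 11 ε-transitions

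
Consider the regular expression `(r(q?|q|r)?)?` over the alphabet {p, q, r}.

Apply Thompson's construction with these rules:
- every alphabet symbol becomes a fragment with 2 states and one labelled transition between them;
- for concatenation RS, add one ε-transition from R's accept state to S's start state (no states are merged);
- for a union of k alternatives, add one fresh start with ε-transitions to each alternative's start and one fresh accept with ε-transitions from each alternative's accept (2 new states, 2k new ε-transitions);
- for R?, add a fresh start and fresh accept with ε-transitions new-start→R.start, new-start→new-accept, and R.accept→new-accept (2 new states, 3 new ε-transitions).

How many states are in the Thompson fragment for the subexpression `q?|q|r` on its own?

10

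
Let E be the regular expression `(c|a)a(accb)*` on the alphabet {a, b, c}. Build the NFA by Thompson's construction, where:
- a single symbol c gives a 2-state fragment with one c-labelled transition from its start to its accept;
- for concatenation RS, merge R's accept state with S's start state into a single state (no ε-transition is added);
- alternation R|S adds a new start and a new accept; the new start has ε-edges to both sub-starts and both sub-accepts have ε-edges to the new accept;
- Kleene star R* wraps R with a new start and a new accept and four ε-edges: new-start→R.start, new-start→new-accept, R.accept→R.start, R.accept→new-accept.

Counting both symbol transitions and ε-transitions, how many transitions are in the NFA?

15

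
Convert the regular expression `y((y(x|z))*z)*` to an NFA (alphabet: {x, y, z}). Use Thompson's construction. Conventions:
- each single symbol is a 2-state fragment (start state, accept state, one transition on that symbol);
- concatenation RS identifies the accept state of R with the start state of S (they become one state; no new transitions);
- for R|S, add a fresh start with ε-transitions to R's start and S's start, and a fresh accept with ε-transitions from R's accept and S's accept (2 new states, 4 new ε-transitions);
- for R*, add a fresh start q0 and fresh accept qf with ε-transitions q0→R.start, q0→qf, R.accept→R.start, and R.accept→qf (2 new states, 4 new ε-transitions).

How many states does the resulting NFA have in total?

13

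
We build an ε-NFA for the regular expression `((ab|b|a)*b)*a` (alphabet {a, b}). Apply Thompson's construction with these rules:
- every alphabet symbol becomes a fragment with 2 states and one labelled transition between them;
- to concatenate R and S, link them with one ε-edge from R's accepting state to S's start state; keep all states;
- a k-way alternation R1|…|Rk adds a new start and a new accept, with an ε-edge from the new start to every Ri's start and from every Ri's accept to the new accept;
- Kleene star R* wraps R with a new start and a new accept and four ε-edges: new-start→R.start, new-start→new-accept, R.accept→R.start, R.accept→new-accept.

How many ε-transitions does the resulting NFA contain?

17

Bottom-up over the parse tree:
Each of the 6 symbol leaves contributes 0 ε-transitions.
  ab — 1 ε-transition
  ab|b|a — 7 ε-transitions
  (ab|b|a)* — 11 ε-transitions
  (ab|b|a)*b — 12 ε-transitions
  ((ab|b|a)*b)* — 16 ε-transitions
  ((ab|b|a)*b)*a — 17 ε-transitions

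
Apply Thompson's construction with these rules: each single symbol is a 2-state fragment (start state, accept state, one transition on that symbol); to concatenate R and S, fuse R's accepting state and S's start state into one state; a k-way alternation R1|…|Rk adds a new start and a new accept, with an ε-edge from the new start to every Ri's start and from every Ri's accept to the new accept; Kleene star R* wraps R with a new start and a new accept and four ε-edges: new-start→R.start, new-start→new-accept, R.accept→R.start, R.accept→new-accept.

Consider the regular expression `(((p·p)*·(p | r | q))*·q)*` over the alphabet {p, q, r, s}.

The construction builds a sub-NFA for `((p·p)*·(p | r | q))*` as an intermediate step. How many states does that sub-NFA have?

14

Fragment for `((p·p)*·(p | r | q))*`:
Each of the 5 symbol leaves contributes a 2-state fragment.
  p·p = 3 states
  (p·p)* = 5 states
  p | r | q = 8 states
  (p·p)*·(p | r | q) = 12 states
  ((p·p)*·(p | r | q))* = 14 states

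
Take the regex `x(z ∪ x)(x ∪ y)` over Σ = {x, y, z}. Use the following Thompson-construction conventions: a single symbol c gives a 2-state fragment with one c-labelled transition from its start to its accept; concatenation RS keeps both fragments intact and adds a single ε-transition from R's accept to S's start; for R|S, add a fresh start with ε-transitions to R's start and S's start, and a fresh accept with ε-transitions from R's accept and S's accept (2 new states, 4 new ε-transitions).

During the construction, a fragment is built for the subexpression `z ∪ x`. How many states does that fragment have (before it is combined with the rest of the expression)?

6

Fragment for `z ∪ x`:
Each of the 2 symbol leaves contributes a 2-state fragment.
  z ∪ x : 6 states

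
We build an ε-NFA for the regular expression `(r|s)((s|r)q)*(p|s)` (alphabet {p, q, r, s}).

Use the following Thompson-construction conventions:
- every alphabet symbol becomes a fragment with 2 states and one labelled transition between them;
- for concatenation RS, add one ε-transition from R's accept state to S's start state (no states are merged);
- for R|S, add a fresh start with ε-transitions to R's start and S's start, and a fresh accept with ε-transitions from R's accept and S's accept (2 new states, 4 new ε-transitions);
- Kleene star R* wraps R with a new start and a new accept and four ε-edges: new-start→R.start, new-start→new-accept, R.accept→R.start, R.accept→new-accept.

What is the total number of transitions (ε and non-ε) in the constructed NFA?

26

By structural recursion:
Each of the 7 symbol leaves contributes 1 transition (1 symbol, 0 ε).
  r|s = 6 transitions (2 symbol, 4 ε)
  s|r = 6 transitions (2 symbol, 4 ε)
  (s|r)q = 8 transitions (3 symbol, 5 ε)
  ((s|r)q)* = 12 transitions (3 symbol, 9 ε)
  p|s = 6 transitions (2 symbol, 4 ε)
  (r|s)((s|r)q)*(p|s) = 26 transitions (7 symbol, 19 ε)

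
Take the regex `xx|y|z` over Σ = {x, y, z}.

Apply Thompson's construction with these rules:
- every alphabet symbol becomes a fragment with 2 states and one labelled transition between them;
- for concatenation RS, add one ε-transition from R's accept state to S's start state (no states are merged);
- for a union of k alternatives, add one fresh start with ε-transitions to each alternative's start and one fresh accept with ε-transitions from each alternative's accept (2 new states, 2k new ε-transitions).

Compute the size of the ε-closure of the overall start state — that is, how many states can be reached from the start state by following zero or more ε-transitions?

4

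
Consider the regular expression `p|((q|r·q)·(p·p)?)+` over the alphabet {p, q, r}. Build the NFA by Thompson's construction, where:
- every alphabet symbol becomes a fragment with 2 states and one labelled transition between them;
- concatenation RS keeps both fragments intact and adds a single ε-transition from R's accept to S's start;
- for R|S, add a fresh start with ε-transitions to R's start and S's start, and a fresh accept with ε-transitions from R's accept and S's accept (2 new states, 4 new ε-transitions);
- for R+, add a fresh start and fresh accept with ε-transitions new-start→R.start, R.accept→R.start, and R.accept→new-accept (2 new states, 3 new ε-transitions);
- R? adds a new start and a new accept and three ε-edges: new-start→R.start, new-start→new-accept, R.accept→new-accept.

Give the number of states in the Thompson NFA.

Building bottom-up:
Each of the 6 symbol leaves contributes a 2-state fragment.
  r·q : 4 states
  q|r·q : 8 states
  p·p : 4 states
  (p·p)? : 6 states
  (q|r·q)·(p·p)? : 14 states
  ((q|r·q)·(p·p)?)+ : 16 states
  p|((q|r·q)·(p·p)?)+ : 20 states

20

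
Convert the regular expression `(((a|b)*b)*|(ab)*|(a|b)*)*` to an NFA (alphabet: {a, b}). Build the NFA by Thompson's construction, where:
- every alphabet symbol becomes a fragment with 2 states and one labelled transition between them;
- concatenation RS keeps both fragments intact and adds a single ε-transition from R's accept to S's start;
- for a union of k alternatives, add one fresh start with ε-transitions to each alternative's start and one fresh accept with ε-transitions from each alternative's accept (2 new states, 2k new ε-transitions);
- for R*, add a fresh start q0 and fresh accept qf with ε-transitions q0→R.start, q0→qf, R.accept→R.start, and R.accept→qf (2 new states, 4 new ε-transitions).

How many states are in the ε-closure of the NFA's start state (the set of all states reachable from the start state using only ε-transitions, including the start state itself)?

20

Work bottom-up. For each fragment F, track |ε-closure(F.start)| and whether F's accept lies in that closure (i.e. whether F accepts ε). A single-symbol fragment has closure size 1 and does not accept ε.
  a|b : C = 1 + 1 + 1 = 3 (the new accept is not ε-reachable since no branch accepts ε)
  (a|b)* : C = 1 (new start) + 3 (body) + 1 (new accept) = 5
  (a|b)*b : the left operand accepts ε, so the closure extends into the next operand (via the concat ε-link); C = 5 + 1 = 6
  ((a|b)*b)* : the star's fresh start ε-reaches both the body's start and the fresh accept: C = 2 + 6 = 8
  ab : C equals the left operand's closure size = 1 (its accept is not ε-reachable, so the closure stops there)
  (ab)* : C = 1 (new start) + 1 (body) + 1 (new accept) = 3
  a|b : C = 1 + 1 + 1 = 3 (the new accept is not ε-reachable since no branch accepts ε)
  (a|b)* : the star's fresh start ε-reaches both the body's start and the fresh accept: C = 2 + 3 = 5
  ((a|b)*b)*|(ab)*|(a|b)* : C = 1 (new start) + (8 + 3 + 5) + 1 (new accept, since some branch ε-reaches its own accept) = 18
  (((a|b)*b)*|(ab)*|(a|b)*)* : C = 1 (new start) + 18 (body) + 1 (new accept) = 20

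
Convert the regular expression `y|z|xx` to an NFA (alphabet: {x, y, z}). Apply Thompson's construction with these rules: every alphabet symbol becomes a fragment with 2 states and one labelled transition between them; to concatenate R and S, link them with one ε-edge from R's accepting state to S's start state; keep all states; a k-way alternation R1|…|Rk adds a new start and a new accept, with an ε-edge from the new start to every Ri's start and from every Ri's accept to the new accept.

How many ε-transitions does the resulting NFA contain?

7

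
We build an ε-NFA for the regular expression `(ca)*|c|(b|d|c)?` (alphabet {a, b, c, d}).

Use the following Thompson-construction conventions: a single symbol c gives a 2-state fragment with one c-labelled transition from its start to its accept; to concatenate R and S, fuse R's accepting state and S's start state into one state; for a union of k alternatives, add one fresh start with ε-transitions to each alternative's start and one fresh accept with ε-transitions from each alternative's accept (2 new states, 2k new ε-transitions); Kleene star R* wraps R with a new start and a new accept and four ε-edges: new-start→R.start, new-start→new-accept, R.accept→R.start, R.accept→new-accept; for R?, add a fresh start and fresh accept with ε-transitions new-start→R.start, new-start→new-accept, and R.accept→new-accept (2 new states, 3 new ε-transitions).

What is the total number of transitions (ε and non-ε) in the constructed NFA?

25

Recursing over subexpressions:
Each of the 6 symbol leaves contributes 1 transition (1 symbol, 0 ε).
  ca : 2 transitions (2 symbol, 0 ε)
  (ca)* : 6 transitions (2 symbol, 4 ε)
  b|d|c : 9 transitions (3 symbol, 6 ε)
  (b|d|c)? : 12 transitions (3 symbol, 9 ε)
  (ca)*|c|(b|d|c)? : 25 transitions (6 symbol, 19 ε)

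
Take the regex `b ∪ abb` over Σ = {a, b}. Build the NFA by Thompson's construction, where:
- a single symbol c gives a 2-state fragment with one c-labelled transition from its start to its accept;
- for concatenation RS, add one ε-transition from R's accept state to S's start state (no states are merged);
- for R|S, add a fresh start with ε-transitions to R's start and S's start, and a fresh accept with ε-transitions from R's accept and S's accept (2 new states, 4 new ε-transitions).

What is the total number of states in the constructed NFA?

10

Per subexpression:
Each of the 4 symbol leaves contributes a 2-state fragment.
  abb = 6 states
  b ∪ abb = 10 states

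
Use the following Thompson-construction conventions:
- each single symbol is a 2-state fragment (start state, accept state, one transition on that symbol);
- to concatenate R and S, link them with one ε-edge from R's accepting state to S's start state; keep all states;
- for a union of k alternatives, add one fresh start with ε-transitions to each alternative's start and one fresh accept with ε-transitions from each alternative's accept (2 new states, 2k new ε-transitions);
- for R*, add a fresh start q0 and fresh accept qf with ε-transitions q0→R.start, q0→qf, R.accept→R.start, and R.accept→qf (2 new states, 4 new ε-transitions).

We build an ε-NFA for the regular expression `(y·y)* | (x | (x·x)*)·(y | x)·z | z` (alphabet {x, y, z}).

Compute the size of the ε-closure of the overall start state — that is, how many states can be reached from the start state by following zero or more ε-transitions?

15

Compute the ε-closure size of each fragment's start state recursively; a symbol fragment's start has no outgoing ε-edge, so its closure is just itself (size 1).
  y·y → |closure| equals the left operand's closure size = 1 (its accept is not ε-reachable, so the closure stops there)
  (y·y)* → the star's fresh start ε-reaches both the body's start and the fresh accept: |closure| = 2 + 1 = 3
  x·x → same as the first factor's closure: |closure| = 1
  (x·x)* → |closure| = 1 (new start) + 1 (body) + 1 (new accept) = 3
  x | (x·x)* → new start ε-reaches every alternative's start; at least one alternative accepts ε, so the union's new accept is reached too: |closure| = 1 + 1 + 3 + 1 = 6
  y | x → |closure| = 1 + 1 + 1 = 3 (the new accept is not ε-reachable since no branch accepts ε)
  (x | (x·x)*)·(y | x)·z → |closure| = 6 + 3 = 9 (closure spills across the concat boundary because the left factor accepts ε)
  (y·y)* | (x | (x·x)*)·(y | x)·z | z → |closure| = 1 (new start) + (3 + 9 + 1) + 1 (new accept, since some branch ε-reaches its own accept) = 15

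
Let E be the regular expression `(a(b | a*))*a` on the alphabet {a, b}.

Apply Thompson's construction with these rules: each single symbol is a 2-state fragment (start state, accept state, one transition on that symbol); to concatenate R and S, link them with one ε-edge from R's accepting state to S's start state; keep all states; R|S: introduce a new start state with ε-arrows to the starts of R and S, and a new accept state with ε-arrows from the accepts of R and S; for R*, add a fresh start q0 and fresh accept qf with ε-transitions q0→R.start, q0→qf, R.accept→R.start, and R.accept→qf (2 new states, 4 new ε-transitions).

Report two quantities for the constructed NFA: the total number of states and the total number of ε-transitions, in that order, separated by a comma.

By structural recursion:
Each of the 4 symbol leaves contributes 2 states and 0 ε-transitions.
  a* = 4 states, 4 ε-transitions
  b | a* = 8 states, 8 ε-transitions
  a(b | a*) = 10 states, 9 ε-transitions
  (a(b | a*))* = 12 states, 13 ε-transitions
  (a(b | a*))*a = 14 states, 14 ε-transitions

14, 14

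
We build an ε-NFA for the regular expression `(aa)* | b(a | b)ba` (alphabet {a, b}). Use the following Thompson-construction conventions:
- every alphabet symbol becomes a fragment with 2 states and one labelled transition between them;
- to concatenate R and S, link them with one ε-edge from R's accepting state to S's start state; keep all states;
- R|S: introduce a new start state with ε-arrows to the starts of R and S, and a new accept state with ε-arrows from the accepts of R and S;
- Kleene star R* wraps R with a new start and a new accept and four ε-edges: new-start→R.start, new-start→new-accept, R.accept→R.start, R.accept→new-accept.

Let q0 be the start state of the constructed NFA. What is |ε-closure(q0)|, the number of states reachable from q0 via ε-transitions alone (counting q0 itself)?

6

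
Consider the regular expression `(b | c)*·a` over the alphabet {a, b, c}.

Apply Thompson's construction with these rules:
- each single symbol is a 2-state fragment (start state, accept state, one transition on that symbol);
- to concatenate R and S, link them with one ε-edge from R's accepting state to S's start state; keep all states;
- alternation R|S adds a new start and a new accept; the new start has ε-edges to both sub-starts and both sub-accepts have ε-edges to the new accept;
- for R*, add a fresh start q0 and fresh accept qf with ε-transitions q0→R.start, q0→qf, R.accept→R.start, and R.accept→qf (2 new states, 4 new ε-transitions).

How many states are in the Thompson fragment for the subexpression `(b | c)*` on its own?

8

Fragment for `(b | c)*`:
Each of the 2 symbol leaves contributes a 2-state fragment.
  b | c → 6 states
  (b | c)* → 8 states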